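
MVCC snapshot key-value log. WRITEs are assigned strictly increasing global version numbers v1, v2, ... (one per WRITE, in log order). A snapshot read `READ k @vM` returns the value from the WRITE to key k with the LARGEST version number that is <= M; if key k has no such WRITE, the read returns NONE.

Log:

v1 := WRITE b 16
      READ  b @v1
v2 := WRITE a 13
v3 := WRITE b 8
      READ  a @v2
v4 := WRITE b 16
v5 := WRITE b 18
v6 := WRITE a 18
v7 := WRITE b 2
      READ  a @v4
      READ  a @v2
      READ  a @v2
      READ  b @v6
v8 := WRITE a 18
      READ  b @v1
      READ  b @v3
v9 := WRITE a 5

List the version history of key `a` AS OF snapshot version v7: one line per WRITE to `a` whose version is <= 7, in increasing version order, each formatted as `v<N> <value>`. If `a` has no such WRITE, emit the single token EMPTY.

Answer: v2 13
v6 18

Derivation:
Scan writes for key=a with version <= 7:
  v1 WRITE b 16 -> skip
  v2 WRITE a 13 -> keep
  v3 WRITE b 8 -> skip
  v4 WRITE b 16 -> skip
  v5 WRITE b 18 -> skip
  v6 WRITE a 18 -> keep
  v7 WRITE b 2 -> skip
  v8 WRITE a 18 -> drop (> snap)
  v9 WRITE a 5 -> drop (> snap)
Collected: [(2, 13), (6, 18)]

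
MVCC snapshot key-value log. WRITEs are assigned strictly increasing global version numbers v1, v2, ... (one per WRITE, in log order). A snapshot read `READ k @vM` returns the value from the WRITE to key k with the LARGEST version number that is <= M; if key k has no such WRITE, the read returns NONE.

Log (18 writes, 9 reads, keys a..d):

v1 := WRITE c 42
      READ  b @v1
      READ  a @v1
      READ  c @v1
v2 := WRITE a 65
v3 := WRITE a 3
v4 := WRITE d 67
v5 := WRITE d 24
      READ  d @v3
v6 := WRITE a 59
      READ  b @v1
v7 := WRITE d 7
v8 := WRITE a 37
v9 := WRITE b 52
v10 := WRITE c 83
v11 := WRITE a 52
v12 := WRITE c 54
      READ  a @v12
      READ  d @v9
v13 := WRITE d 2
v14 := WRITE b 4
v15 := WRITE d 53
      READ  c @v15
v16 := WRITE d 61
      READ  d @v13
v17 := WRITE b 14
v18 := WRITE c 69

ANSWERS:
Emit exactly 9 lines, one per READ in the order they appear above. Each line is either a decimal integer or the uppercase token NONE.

v1: WRITE c=42  (c history now [(1, 42)])
READ b @v1: history=[] -> no version <= 1 -> NONE
READ a @v1: history=[] -> no version <= 1 -> NONE
READ c @v1: history=[(1, 42)] -> pick v1 -> 42
v2: WRITE a=65  (a history now [(2, 65)])
v3: WRITE a=3  (a history now [(2, 65), (3, 3)])
v4: WRITE d=67  (d history now [(4, 67)])
v5: WRITE d=24  (d history now [(4, 67), (5, 24)])
READ d @v3: history=[(4, 67), (5, 24)] -> no version <= 3 -> NONE
v6: WRITE a=59  (a history now [(2, 65), (3, 3), (6, 59)])
READ b @v1: history=[] -> no version <= 1 -> NONE
v7: WRITE d=7  (d history now [(4, 67), (5, 24), (7, 7)])
v8: WRITE a=37  (a history now [(2, 65), (3, 3), (6, 59), (8, 37)])
v9: WRITE b=52  (b history now [(9, 52)])
v10: WRITE c=83  (c history now [(1, 42), (10, 83)])
v11: WRITE a=52  (a history now [(2, 65), (3, 3), (6, 59), (8, 37), (11, 52)])
v12: WRITE c=54  (c history now [(1, 42), (10, 83), (12, 54)])
READ a @v12: history=[(2, 65), (3, 3), (6, 59), (8, 37), (11, 52)] -> pick v11 -> 52
READ d @v9: history=[(4, 67), (5, 24), (7, 7)] -> pick v7 -> 7
v13: WRITE d=2  (d history now [(4, 67), (5, 24), (7, 7), (13, 2)])
v14: WRITE b=4  (b history now [(9, 52), (14, 4)])
v15: WRITE d=53  (d history now [(4, 67), (5, 24), (7, 7), (13, 2), (15, 53)])
READ c @v15: history=[(1, 42), (10, 83), (12, 54)] -> pick v12 -> 54
v16: WRITE d=61  (d history now [(4, 67), (5, 24), (7, 7), (13, 2), (15, 53), (16, 61)])
READ d @v13: history=[(4, 67), (5, 24), (7, 7), (13, 2), (15, 53), (16, 61)] -> pick v13 -> 2
v17: WRITE b=14  (b history now [(9, 52), (14, 4), (17, 14)])
v18: WRITE c=69  (c history now [(1, 42), (10, 83), (12, 54), (18, 69)])

Answer: NONE
NONE
42
NONE
NONE
52
7
54
2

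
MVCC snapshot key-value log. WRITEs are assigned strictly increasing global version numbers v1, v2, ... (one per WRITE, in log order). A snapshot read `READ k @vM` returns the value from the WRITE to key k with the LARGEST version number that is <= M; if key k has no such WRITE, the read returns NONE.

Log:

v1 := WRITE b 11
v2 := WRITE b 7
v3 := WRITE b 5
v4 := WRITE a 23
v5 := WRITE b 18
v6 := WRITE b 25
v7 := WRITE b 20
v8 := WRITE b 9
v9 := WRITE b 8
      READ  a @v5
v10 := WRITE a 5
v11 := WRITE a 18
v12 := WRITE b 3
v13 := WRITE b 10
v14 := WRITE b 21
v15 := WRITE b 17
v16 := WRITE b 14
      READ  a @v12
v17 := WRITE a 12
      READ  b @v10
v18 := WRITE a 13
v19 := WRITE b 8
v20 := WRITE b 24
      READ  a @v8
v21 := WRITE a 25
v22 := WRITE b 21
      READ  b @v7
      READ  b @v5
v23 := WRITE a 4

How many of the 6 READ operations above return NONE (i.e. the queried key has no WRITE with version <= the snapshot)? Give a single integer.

v1: WRITE b=11  (b history now [(1, 11)])
v2: WRITE b=7  (b history now [(1, 11), (2, 7)])
v3: WRITE b=5  (b history now [(1, 11), (2, 7), (3, 5)])
v4: WRITE a=23  (a history now [(4, 23)])
v5: WRITE b=18  (b history now [(1, 11), (2, 7), (3, 5), (5, 18)])
v6: WRITE b=25  (b history now [(1, 11), (2, 7), (3, 5), (5, 18), (6, 25)])
v7: WRITE b=20  (b history now [(1, 11), (2, 7), (3, 5), (5, 18), (6, 25), (7, 20)])
v8: WRITE b=9  (b history now [(1, 11), (2, 7), (3, 5), (5, 18), (6, 25), (7, 20), (8, 9)])
v9: WRITE b=8  (b history now [(1, 11), (2, 7), (3, 5), (5, 18), (6, 25), (7, 20), (8, 9), (9, 8)])
READ a @v5: history=[(4, 23)] -> pick v4 -> 23
v10: WRITE a=5  (a history now [(4, 23), (10, 5)])
v11: WRITE a=18  (a history now [(4, 23), (10, 5), (11, 18)])
v12: WRITE b=3  (b history now [(1, 11), (2, 7), (3, 5), (5, 18), (6, 25), (7, 20), (8, 9), (9, 8), (12, 3)])
v13: WRITE b=10  (b history now [(1, 11), (2, 7), (3, 5), (5, 18), (6, 25), (7, 20), (8, 9), (9, 8), (12, 3), (13, 10)])
v14: WRITE b=21  (b history now [(1, 11), (2, 7), (3, 5), (5, 18), (6, 25), (7, 20), (8, 9), (9, 8), (12, 3), (13, 10), (14, 21)])
v15: WRITE b=17  (b history now [(1, 11), (2, 7), (3, 5), (5, 18), (6, 25), (7, 20), (8, 9), (9, 8), (12, 3), (13, 10), (14, 21), (15, 17)])
v16: WRITE b=14  (b history now [(1, 11), (2, 7), (3, 5), (5, 18), (6, 25), (7, 20), (8, 9), (9, 8), (12, 3), (13, 10), (14, 21), (15, 17), (16, 14)])
READ a @v12: history=[(4, 23), (10, 5), (11, 18)] -> pick v11 -> 18
v17: WRITE a=12  (a history now [(4, 23), (10, 5), (11, 18), (17, 12)])
READ b @v10: history=[(1, 11), (2, 7), (3, 5), (5, 18), (6, 25), (7, 20), (8, 9), (9, 8), (12, 3), (13, 10), (14, 21), (15, 17), (16, 14)] -> pick v9 -> 8
v18: WRITE a=13  (a history now [(4, 23), (10, 5), (11, 18), (17, 12), (18, 13)])
v19: WRITE b=8  (b history now [(1, 11), (2, 7), (3, 5), (5, 18), (6, 25), (7, 20), (8, 9), (9, 8), (12, 3), (13, 10), (14, 21), (15, 17), (16, 14), (19, 8)])
v20: WRITE b=24  (b history now [(1, 11), (2, 7), (3, 5), (5, 18), (6, 25), (7, 20), (8, 9), (9, 8), (12, 3), (13, 10), (14, 21), (15, 17), (16, 14), (19, 8), (20, 24)])
READ a @v8: history=[(4, 23), (10, 5), (11, 18), (17, 12), (18, 13)] -> pick v4 -> 23
v21: WRITE a=25  (a history now [(4, 23), (10, 5), (11, 18), (17, 12), (18, 13), (21, 25)])
v22: WRITE b=21  (b history now [(1, 11), (2, 7), (3, 5), (5, 18), (6, 25), (7, 20), (8, 9), (9, 8), (12, 3), (13, 10), (14, 21), (15, 17), (16, 14), (19, 8), (20, 24), (22, 21)])
READ b @v7: history=[(1, 11), (2, 7), (3, 5), (5, 18), (6, 25), (7, 20), (8, 9), (9, 8), (12, 3), (13, 10), (14, 21), (15, 17), (16, 14), (19, 8), (20, 24), (22, 21)] -> pick v7 -> 20
READ b @v5: history=[(1, 11), (2, 7), (3, 5), (5, 18), (6, 25), (7, 20), (8, 9), (9, 8), (12, 3), (13, 10), (14, 21), (15, 17), (16, 14), (19, 8), (20, 24), (22, 21)] -> pick v5 -> 18
v23: WRITE a=4  (a history now [(4, 23), (10, 5), (11, 18), (17, 12), (18, 13), (21, 25), (23, 4)])
Read results in order: ['23', '18', '8', '23', '20', '18']
NONE count = 0

Answer: 0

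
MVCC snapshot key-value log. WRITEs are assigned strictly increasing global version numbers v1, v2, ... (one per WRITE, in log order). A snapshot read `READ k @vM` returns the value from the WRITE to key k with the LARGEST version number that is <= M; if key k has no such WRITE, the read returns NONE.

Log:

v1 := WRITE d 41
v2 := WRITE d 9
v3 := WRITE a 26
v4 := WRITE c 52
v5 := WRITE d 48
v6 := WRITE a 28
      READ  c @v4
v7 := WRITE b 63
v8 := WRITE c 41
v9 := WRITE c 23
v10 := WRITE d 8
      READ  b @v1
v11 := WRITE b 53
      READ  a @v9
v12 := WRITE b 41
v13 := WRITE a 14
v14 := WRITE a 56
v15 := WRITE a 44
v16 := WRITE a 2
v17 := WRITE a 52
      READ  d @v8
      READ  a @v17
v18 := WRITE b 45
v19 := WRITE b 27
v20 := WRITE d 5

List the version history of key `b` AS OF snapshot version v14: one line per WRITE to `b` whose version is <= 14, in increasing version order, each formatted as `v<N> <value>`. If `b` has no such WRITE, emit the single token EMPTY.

Scan writes for key=b with version <= 14:
  v1 WRITE d 41 -> skip
  v2 WRITE d 9 -> skip
  v3 WRITE a 26 -> skip
  v4 WRITE c 52 -> skip
  v5 WRITE d 48 -> skip
  v6 WRITE a 28 -> skip
  v7 WRITE b 63 -> keep
  v8 WRITE c 41 -> skip
  v9 WRITE c 23 -> skip
  v10 WRITE d 8 -> skip
  v11 WRITE b 53 -> keep
  v12 WRITE b 41 -> keep
  v13 WRITE a 14 -> skip
  v14 WRITE a 56 -> skip
  v15 WRITE a 44 -> skip
  v16 WRITE a 2 -> skip
  v17 WRITE a 52 -> skip
  v18 WRITE b 45 -> drop (> snap)
  v19 WRITE b 27 -> drop (> snap)
  v20 WRITE d 5 -> skip
Collected: [(7, 63), (11, 53), (12, 41)]

Answer: v7 63
v11 53
v12 41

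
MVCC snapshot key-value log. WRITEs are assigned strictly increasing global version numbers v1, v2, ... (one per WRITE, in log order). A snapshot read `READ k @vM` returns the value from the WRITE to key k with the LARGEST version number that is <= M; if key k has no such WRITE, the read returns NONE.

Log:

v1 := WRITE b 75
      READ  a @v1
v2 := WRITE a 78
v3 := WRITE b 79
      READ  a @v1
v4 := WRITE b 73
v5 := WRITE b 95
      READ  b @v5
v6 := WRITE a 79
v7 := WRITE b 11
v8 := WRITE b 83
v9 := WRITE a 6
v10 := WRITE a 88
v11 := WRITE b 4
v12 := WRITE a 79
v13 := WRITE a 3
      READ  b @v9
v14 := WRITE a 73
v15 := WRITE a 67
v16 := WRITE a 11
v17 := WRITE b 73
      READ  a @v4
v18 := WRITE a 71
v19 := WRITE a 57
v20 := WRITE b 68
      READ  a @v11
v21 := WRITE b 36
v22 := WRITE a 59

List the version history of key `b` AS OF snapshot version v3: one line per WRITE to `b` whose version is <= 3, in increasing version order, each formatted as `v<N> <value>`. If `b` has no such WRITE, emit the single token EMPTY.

Answer: v1 75
v3 79

Derivation:
Scan writes for key=b with version <= 3:
  v1 WRITE b 75 -> keep
  v2 WRITE a 78 -> skip
  v3 WRITE b 79 -> keep
  v4 WRITE b 73 -> drop (> snap)
  v5 WRITE b 95 -> drop (> snap)
  v6 WRITE a 79 -> skip
  v7 WRITE b 11 -> drop (> snap)
  v8 WRITE b 83 -> drop (> snap)
  v9 WRITE a 6 -> skip
  v10 WRITE a 88 -> skip
  v11 WRITE b 4 -> drop (> snap)
  v12 WRITE a 79 -> skip
  v13 WRITE a 3 -> skip
  v14 WRITE a 73 -> skip
  v15 WRITE a 67 -> skip
  v16 WRITE a 11 -> skip
  v17 WRITE b 73 -> drop (> snap)
  v18 WRITE a 71 -> skip
  v19 WRITE a 57 -> skip
  v20 WRITE b 68 -> drop (> snap)
  v21 WRITE b 36 -> drop (> snap)
  v22 WRITE a 59 -> skip
Collected: [(1, 75), (3, 79)]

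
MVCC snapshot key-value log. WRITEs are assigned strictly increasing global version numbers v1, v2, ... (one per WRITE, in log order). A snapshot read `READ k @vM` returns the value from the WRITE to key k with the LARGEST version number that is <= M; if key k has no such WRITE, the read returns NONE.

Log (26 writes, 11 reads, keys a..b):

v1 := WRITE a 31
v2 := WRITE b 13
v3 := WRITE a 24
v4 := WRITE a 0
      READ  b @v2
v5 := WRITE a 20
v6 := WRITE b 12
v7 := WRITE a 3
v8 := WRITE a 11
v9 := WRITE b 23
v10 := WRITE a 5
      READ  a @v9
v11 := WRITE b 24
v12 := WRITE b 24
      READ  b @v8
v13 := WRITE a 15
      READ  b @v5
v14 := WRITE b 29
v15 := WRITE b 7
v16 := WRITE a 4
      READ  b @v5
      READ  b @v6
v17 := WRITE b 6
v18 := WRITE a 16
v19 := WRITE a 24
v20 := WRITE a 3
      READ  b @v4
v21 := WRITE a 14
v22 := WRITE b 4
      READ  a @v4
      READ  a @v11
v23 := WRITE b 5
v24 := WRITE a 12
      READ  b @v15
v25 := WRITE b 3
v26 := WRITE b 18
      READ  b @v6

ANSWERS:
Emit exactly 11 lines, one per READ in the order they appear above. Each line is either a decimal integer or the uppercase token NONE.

v1: WRITE a=31  (a history now [(1, 31)])
v2: WRITE b=13  (b history now [(2, 13)])
v3: WRITE a=24  (a history now [(1, 31), (3, 24)])
v4: WRITE a=0  (a history now [(1, 31), (3, 24), (4, 0)])
READ b @v2: history=[(2, 13)] -> pick v2 -> 13
v5: WRITE a=20  (a history now [(1, 31), (3, 24), (4, 0), (5, 20)])
v6: WRITE b=12  (b history now [(2, 13), (6, 12)])
v7: WRITE a=3  (a history now [(1, 31), (3, 24), (4, 0), (5, 20), (7, 3)])
v8: WRITE a=11  (a history now [(1, 31), (3, 24), (4, 0), (5, 20), (7, 3), (8, 11)])
v9: WRITE b=23  (b history now [(2, 13), (6, 12), (9, 23)])
v10: WRITE a=5  (a history now [(1, 31), (3, 24), (4, 0), (5, 20), (7, 3), (8, 11), (10, 5)])
READ a @v9: history=[(1, 31), (3, 24), (4, 0), (5, 20), (7, 3), (8, 11), (10, 5)] -> pick v8 -> 11
v11: WRITE b=24  (b history now [(2, 13), (6, 12), (9, 23), (11, 24)])
v12: WRITE b=24  (b history now [(2, 13), (6, 12), (9, 23), (11, 24), (12, 24)])
READ b @v8: history=[(2, 13), (6, 12), (9, 23), (11, 24), (12, 24)] -> pick v6 -> 12
v13: WRITE a=15  (a history now [(1, 31), (3, 24), (4, 0), (5, 20), (7, 3), (8, 11), (10, 5), (13, 15)])
READ b @v5: history=[(2, 13), (6, 12), (9, 23), (11, 24), (12, 24)] -> pick v2 -> 13
v14: WRITE b=29  (b history now [(2, 13), (6, 12), (9, 23), (11, 24), (12, 24), (14, 29)])
v15: WRITE b=7  (b history now [(2, 13), (6, 12), (9, 23), (11, 24), (12, 24), (14, 29), (15, 7)])
v16: WRITE a=4  (a history now [(1, 31), (3, 24), (4, 0), (5, 20), (7, 3), (8, 11), (10, 5), (13, 15), (16, 4)])
READ b @v5: history=[(2, 13), (6, 12), (9, 23), (11, 24), (12, 24), (14, 29), (15, 7)] -> pick v2 -> 13
READ b @v6: history=[(2, 13), (6, 12), (9, 23), (11, 24), (12, 24), (14, 29), (15, 7)] -> pick v6 -> 12
v17: WRITE b=6  (b history now [(2, 13), (6, 12), (9, 23), (11, 24), (12, 24), (14, 29), (15, 7), (17, 6)])
v18: WRITE a=16  (a history now [(1, 31), (3, 24), (4, 0), (5, 20), (7, 3), (8, 11), (10, 5), (13, 15), (16, 4), (18, 16)])
v19: WRITE a=24  (a history now [(1, 31), (3, 24), (4, 0), (5, 20), (7, 3), (8, 11), (10, 5), (13, 15), (16, 4), (18, 16), (19, 24)])
v20: WRITE a=3  (a history now [(1, 31), (3, 24), (4, 0), (5, 20), (7, 3), (8, 11), (10, 5), (13, 15), (16, 4), (18, 16), (19, 24), (20, 3)])
READ b @v4: history=[(2, 13), (6, 12), (9, 23), (11, 24), (12, 24), (14, 29), (15, 7), (17, 6)] -> pick v2 -> 13
v21: WRITE a=14  (a history now [(1, 31), (3, 24), (4, 0), (5, 20), (7, 3), (8, 11), (10, 5), (13, 15), (16, 4), (18, 16), (19, 24), (20, 3), (21, 14)])
v22: WRITE b=4  (b history now [(2, 13), (6, 12), (9, 23), (11, 24), (12, 24), (14, 29), (15, 7), (17, 6), (22, 4)])
READ a @v4: history=[(1, 31), (3, 24), (4, 0), (5, 20), (7, 3), (8, 11), (10, 5), (13, 15), (16, 4), (18, 16), (19, 24), (20, 3), (21, 14)] -> pick v4 -> 0
READ a @v11: history=[(1, 31), (3, 24), (4, 0), (5, 20), (7, 3), (8, 11), (10, 5), (13, 15), (16, 4), (18, 16), (19, 24), (20, 3), (21, 14)] -> pick v10 -> 5
v23: WRITE b=5  (b history now [(2, 13), (6, 12), (9, 23), (11, 24), (12, 24), (14, 29), (15, 7), (17, 6), (22, 4), (23, 5)])
v24: WRITE a=12  (a history now [(1, 31), (3, 24), (4, 0), (5, 20), (7, 3), (8, 11), (10, 5), (13, 15), (16, 4), (18, 16), (19, 24), (20, 3), (21, 14), (24, 12)])
READ b @v15: history=[(2, 13), (6, 12), (9, 23), (11, 24), (12, 24), (14, 29), (15, 7), (17, 6), (22, 4), (23, 5)] -> pick v15 -> 7
v25: WRITE b=3  (b history now [(2, 13), (6, 12), (9, 23), (11, 24), (12, 24), (14, 29), (15, 7), (17, 6), (22, 4), (23, 5), (25, 3)])
v26: WRITE b=18  (b history now [(2, 13), (6, 12), (9, 23), (11, 24), (12, 24), (14, 29), (15, 7), (17, 6), (22, 4), (23, 5), (25, 3), (26, 18)])
READ b @v6: history=[(2, 13), (6, 12), (9, 23), (11, 24), (12, 24), (14, 29), (15, 7), (17, 6), (22, 4), (23, 5), (25, 3), (26, 18)] -> pick v6 -> 12

Answer: 13
11
12
13
13
12
13
0
5
7
12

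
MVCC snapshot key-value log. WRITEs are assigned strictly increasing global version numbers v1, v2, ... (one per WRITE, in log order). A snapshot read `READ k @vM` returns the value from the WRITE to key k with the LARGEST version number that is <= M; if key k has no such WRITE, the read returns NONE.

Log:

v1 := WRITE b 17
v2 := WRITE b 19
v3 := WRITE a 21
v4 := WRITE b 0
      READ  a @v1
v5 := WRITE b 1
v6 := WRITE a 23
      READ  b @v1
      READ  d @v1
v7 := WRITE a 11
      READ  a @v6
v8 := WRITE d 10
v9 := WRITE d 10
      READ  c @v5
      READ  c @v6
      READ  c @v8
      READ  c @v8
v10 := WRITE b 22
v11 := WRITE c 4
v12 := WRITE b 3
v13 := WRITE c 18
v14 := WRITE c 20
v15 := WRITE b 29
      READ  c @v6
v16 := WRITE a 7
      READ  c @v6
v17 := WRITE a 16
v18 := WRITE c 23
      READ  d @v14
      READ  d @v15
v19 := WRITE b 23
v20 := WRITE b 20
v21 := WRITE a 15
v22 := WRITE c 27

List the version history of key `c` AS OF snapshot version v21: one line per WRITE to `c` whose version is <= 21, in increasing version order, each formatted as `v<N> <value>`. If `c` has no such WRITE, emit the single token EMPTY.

Scan writes for key=c with version <= 21:
  v1 WRITE b 17 -> skip
  v2 WRITE b 19 -> skip
  v3 WRITE a 21 -> skip
  v4 WRITE b 0 -> skip
  v5 WRITE b 1 -> skip
  v6 WRITE a 23 -> skip
  v7 WRITE a 11 -> skip
  v8 WRITE d 10 -> skip
  v9 WRITE d 10 -> skip
  v10 WRITE b 22 -> skip
  v11 WRITE c 4 -> keep
  v12 WRITE b 3 -> skip
  v13 WRITE c 18 -> keep
  v14 WRITE c 20 -> keep
  v15 WRITE b 29 -> skip
  v16 WRITE a 7 -> skip
  v17 WRITE a 16 -> skip
  v18 WRITE c 23 -> keep
  v19 WRITE b 23 -> skip
  v20 WRITE b 20 -> skip
  v21 WRITE a 15 -> skip
  v22 WRITE c 27 -> drop (> snap)
Collected: [(11, 4), (13, 18), (14, 20), (18, 23)]

Answer: v11 4
v13 18
v14 20
v18 23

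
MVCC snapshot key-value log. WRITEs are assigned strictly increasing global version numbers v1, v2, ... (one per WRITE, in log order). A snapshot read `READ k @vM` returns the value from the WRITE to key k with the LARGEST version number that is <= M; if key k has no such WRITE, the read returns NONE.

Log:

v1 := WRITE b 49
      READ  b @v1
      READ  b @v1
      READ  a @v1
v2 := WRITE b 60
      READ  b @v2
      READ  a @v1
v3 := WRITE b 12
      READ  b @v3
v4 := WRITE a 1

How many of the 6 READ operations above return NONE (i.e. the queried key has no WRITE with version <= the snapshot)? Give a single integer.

v1: WRITE b=49  (b history now [(1, 49)])
READ b @v1: history=[(1, 49)] -> pick v1 -> 49
READ b @v1: history=[(1, 49)] -> pick v1 -> 49
READ a @v1: history=[] -> no version <= 1 -> NONE
v2: WRITE b=60  (b history now [(1, 49), (2, 60)])
READ b @v2: history=[(1, 49), (2, 60)] -> pick v2 -> 60
READ a @v1: history=[] -> no version <= 1 -> NONE
v3: WRITE b=12  (b history now [(1, 49), (2, 60), (3, 12)])
READ b @v3: history=[(1, 49), (2, 60), (3, 12)] -> pick v3 -> 12
v4: WRITE a=1  (a history now [(4, 1)])
Read results in order: ['49', '49', 'NONE', '60', 'NONE', '12']
NONE count = 2

Answer: 2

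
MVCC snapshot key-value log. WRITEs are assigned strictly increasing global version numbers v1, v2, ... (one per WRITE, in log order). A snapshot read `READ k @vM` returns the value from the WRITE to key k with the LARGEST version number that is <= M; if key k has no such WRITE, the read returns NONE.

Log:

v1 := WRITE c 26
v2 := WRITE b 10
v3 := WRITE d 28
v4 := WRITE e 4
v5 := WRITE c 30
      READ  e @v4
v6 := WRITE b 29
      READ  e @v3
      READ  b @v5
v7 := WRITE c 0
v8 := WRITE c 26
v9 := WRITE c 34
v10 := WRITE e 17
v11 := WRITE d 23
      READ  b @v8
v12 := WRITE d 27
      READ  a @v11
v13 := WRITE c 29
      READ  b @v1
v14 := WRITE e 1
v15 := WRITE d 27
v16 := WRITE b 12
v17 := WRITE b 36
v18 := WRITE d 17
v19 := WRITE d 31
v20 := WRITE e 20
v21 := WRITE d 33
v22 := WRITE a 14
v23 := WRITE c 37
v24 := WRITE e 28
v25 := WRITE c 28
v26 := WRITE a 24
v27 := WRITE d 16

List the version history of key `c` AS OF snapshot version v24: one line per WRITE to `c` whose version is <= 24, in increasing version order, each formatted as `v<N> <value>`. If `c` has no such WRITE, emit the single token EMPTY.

Answer: v1 26
v5 30
v7 0
v8 26
v9 34
v13 29
v23 37

Derivation:
Scan writes for key=c with version <= 24:
  v1 WRITE c 26 -> keep
  v2 WRITE b 10 -> skip
  v3 WRITE d 28 -> skip
  v4 WRITE e 4 -> skip
  v5 WRITE c 30 -> keep
  v6 WRITE b 29 -> skip
  v7 WRITE c 0 -> keep
  v8 WRITE c 26 -> keep
  v9 WRITE c 34 -> keep
  v10 WRITE e 17 -> skip
  v11 WRITE d 23 -> skip
  v12 WRITE d 27 -> skip
  v13 WRITE c 29 -> keep
  v14 WRITE e 1 -> skip
  v15 WRITE d 27 -> skip
  v16 WRITE b 12 -> skip
  v17 WRITE b 36 -> skip
  v18 WRITE d 17 -> skip
  v19 WRITE d 31 -> skip
  v20 WRITE e 20 -> skip
  v21 WRITE d 33 -> skip
  v22 WRITE a 14 -> skip
  v23 WRITE c 37 -> keep
  v24 WRITE e 28 -> skip
  v25 WRITE c 28 -> drop (> snap)
  v26 WRITE a 24 -> skip
  v27 WRITE d 16 -> skip
Collected: [(1, 26), (5, 30), (7, 0), (8, 26), (9, 34), (13, 29), (23, 37)]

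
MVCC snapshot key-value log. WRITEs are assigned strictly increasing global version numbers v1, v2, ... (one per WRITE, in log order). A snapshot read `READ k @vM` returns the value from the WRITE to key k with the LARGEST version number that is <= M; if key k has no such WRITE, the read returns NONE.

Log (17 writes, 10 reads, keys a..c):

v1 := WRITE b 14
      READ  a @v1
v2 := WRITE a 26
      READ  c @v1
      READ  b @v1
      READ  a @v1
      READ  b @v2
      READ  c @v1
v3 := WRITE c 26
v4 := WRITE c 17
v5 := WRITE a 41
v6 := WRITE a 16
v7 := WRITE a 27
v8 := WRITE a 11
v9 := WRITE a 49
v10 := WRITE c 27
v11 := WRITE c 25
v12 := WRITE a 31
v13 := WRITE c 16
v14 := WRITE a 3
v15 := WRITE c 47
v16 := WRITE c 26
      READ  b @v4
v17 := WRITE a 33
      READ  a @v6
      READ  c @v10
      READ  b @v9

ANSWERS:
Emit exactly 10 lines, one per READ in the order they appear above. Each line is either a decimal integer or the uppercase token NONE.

Answer: NONE
NONE
14
NONE
14
NONE
14
16
27
14

Derivation:
v1: WRITE b=14  (b history now [(1, 14)])
READ a @v1: history=[] -> no version <= 1 -> NONE
v2: WRITE a=26  (a history now [(2, 26)])
READ c @v1: history=[] -> no version <= 1 -> NONE
READ b @v1: history=[(1, 14)] -> pick v1 -> 14
READ a @v1: history=[(2, 26)] -> no version <= 1 -> NONE
READ b @v2: history=[(1, 14)] -> pick v1 -> 14
READ c @v1: history=[] -> no version <= 1 -> NONE
v3: WRITE c=26  (c history now [(3, 26)])
v4: WRITE c=17  (c history now [(3, 26), (4, 17)])
v5: WRITE a=41  (a history now [(2, 26), (5, 41)])
v6: WRITE a=16  (a history now [(2, 26), (5, 41), (6, 16)])
v7: WRITE a=27  (a history now [(2, 26), (5, 41), (6, 16), (7, 27)])
v8: WRITE a=11  (a history now [(2, 26), (5, 41), (6, 16), (7, 27), (8, 11)])
v9: WRITE a=49  (a history now [(2, 26), (5, 41), (6, 16), (7, 27), (8, 11), (9, 49)])
v10: WRITE c=27  (c history now [(3, 26), (4, 17), (10, 27)])
v11: WRITE c=25  (c history now [(3, 26), (4, 17), (10, 27), (11, 25)])
v12: WRITE a=31  (a history now [(2, 26), (5, 41), (6, 16), (7, 27), (8, 11), (9, 49), (12, 31)])
v13: WRITE c=16  (c history now [(3, 26), (4, 17), (10, 27), (11, 25), (13, 16)])
v14: WRITE a=3  (a history now [(2, 26), (5, 41), (6, 16), (7, 27), (8, 11), (9, 49), (12, 31), (14, 3)])
v15: WRITE c=47  (c history now [(3, 26), (4, 17), (10, 27), (11, 25), (13, 16), (15, 47)])
v16: WRITE c=26  (c history now [(3, 26), (4, 17), (10, 27), (11, 25), (13, 16), (15, 47), (16, 26)])
READ b @v4: history=[(1, 14)] -> pick v1 -> 14
v17: WRITE a=33  (a history now [(2, 26), (5, 41), (6, 16), (7, 27), (8, 11), (9, 49), (12, 31), (14, 3), (17, 33)])
READ a @v6: history=[(2, 26), (5, 41), (6, 16), (7, 27), (8, 11), (9, 49), (12, 31), (14, 3), (17, 33)] -> pick v6 -> 16
READ c @v10: history=[(3, 26), (4, 17), (10, 27), (11, 25), (13, 16), (15, 47), (16, 26)] -> pick v10 -> 27
READ b @v9: history=[(1, 14)] -> pick v1 -> 14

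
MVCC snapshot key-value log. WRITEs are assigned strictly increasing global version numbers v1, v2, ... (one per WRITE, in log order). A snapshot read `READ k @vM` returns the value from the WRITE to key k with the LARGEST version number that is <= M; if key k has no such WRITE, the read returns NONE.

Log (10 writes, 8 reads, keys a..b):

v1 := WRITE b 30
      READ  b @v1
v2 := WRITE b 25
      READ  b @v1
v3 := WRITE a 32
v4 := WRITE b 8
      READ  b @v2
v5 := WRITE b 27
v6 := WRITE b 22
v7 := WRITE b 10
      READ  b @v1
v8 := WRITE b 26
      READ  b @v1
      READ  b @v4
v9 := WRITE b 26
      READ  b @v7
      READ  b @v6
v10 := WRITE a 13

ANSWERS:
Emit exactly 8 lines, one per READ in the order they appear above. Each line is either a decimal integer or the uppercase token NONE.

Answer: 30
30
25
30
30
8
10
22

Derivation:
v1: WRITE b=30  (b history now [(1, 30)])
READ b @v1: history=[(1, 30)] -> pick v1 -> 30
v2: WRITE b=25  (b history now [(1, 30), (2, 25)])
READ b @v1: history=[(1, 30), (2, 25)] -> pick v1 -> 30
v3: WRITE a=32  (a history now [(3, 32)])
v4: WRITE b=8  (b history now [(1, 30), (2, 25), (4, 8)])
READ b @v2: history=[(1, 30), (2, 25), (4, 8)] -> pick v2 -> 25
v5: WRITE b=27  (b history now [(1, 30), (2, 25), (4, 8), (5, 27)])
v6: WRITE b=22  (b history now [(1, 30), (2, 25), (4, 8), (5, 27), (6, 22)])
v7: WRITE b=10  (b history now [(1, 30), (2, 25), (4, 8), (5, 27), (6, 22), (7, 10)])
READ b @v1: history=[(1, 30), (2, 25), (4, 8), (5, 27), (6, 22), (7, 10)] -> pick v1 -> 30
v8: WRITE b=26  (b history now [(1, 30), (2, 25), (4, 8), (5, 27), (6, 22), (7, 10), (8, 26)])
READ b @v1: history=[(1, 30), (2, 25), (4, 8), (5, 27), (6, 22), (7, 10), (8, 26)] -> pick v1 -> 30
READ b @v4: history=[(1, 30), (2, 25), (4, 8), (5, 27), (6, 22), (7, 10), (8, 26)] -> pick v4 -> 8
v9: WRITE b=26  (b history now [(1, 30), (2, 25), (4, 8), (5, 27), (6, 22), (7, 10), (8, 26), (9, 26)])
READ b @v7: history=[(1, 30), (2, 25), (4, 8), (5, 27), (6, 22), (7, 10), (8, 26), (9, 26)] -> pick v7 -> 10
READ b @v6: history=[(1, 30), (2, 25), (4, 8), (5, 27), (6, 22), (7, 10), (8, 26), (9, 26)] -> pick v6 -> 22
v10: WRITE a=13  (a history now [(3, 32), (10, 13)])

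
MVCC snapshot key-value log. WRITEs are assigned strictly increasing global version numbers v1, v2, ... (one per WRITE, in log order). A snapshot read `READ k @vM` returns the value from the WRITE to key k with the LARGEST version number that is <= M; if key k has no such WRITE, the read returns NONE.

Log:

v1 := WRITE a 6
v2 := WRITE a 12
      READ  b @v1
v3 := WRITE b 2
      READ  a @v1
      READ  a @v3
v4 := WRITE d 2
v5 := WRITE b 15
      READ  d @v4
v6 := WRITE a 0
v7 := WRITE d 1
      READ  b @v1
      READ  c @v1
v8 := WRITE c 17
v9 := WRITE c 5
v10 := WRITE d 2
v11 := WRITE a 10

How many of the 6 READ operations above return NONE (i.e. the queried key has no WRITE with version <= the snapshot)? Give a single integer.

Answer: 3

Derivation:
v1: WRITE a=6  (a history now [(1, 6)])
v2: WRITE a=12  (a history now [(1, 6), (2, 12)])
READ b @v1: history=[] -> no version <= 1 -> NONE
v3: WRITE b=2  (b history now [(3, 2)])
READ a @v1: history=[(1, 6), (2, 12)] -> pick v1 -> 6
READ a @v3: history=[(1, 6), (2, 12)] -> pick v2 -> 12
v4: WRITE d=2  (d history now [(4, 2)])
v5: WRITE b=15  (b history now [(3, 2), (5, 15)])
READ d @v4: history=[(4, 2)] -> pick v4 -> 2
v6: WRITE a=0  (a history now [(1, 6), (2, 12), (6, 0)])
v7: WRITE d=1  (d history now [(4, 2), (7, 1)])
READ b @v1: history=[(3, 2), (5, 15)] -> no version <= 1 -> NONE
READ c @v1: history=[] -> no version <= 1 -> NONE
v8: WRITE c=17  (c history now [(8, 17)])
v9: WRITE c=5  (c history now [(8, 17), (9, 5)])
v10: WRITE d=2  (d history now [(4, 2), (7, 1), (10, 2)])
v11: WRITE a=10  (a history now [(1, 6), (2, 12), (6, 0), (11, 10)])
Read results in order: ['NONE', '6', '12', '2', 'NONE', 'NONE']
NONE count = 3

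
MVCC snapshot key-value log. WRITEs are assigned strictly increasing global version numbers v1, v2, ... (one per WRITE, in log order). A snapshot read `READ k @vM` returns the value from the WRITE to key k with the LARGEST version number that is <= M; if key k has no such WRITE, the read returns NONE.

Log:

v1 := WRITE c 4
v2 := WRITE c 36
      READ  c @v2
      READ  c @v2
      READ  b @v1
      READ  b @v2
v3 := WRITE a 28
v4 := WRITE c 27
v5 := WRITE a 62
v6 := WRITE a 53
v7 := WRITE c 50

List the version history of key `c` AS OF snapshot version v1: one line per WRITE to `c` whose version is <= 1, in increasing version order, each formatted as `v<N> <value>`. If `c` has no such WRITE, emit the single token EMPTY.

Answer: v1 4

Derivation:
Scan writes for key=c with version <= 1:
  v1 WRITE c 4 -> keep
  v2 WRITE c 36 -> drop (> snap)
  v3 WRITE a 28 -> skip
  v4 WRITE c 27 -> drop (> snap)
  v5 WRITE a 62 -> skip
  v6 WRITE a 53 -> skip
  v7 WRITE c 50 -> drop (> snap)
Collected: [(1, 4)]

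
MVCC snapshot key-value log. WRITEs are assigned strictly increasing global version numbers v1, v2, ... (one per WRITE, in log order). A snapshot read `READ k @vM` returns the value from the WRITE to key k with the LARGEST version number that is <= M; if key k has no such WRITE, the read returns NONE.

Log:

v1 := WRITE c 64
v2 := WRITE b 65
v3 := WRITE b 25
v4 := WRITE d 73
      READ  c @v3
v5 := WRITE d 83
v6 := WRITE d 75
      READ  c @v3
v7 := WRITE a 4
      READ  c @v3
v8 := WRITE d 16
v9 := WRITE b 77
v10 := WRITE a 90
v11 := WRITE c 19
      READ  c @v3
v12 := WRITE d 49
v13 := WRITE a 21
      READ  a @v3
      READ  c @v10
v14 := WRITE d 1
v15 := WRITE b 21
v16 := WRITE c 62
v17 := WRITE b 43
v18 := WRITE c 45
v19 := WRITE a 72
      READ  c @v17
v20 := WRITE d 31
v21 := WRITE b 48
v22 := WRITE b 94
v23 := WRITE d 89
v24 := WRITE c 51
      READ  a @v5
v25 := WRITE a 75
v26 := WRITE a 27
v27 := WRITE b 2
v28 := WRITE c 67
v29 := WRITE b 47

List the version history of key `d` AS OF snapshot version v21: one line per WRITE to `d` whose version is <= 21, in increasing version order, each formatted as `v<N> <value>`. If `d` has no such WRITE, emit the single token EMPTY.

Scan writes for key=d with version <= 21:
  v1 WRITE c 64 -> skip
  v2 WRITE b 65 -> skip
  v3 WRITE b 25 -> skip
  v4 WRITE d 73 -> keep
  v5 WRITE d 83 -> keep
  v6 WRITE d 75 -> keep
  v7 WRITE a 4 -> skip
  v8 WRITE d 16 -> keep
  v9 WRITE b 77 -> skip
  v10 WRITE a 90 -> skip
  v11 WRITE c 19 -> skip
  v12 WRITE d 49 -> keep
  v13 WRITE a 21 -> skip
  v14 WRITE d 1 -> keep
  v15 WRITE b 21 -> skip
  v16 WRITE c 62 -> skip
  v17 WRITE b 43 -> skip
  v18 WRITE c 45 -> skip
  v19 WRITE a 72 -> skip
  v20 WRITE d 31 -> keep
  v21 WRITE b 48 -> skip
  v22 WRITE b 94 -> skip
  v23 WRITE d 89 -> drop (> snap)
  v24 WRITE c 51 -> skip
  v25 WRITE a 75 -> skip
  v26 WRITE a 27 -> skip
  v27 WRITE b 2 -> skip
  v28 WRITE c 67 -> skip
  v29 WRITE b 47 -> skip
Collected: [(4, 73), (5, 83), (6, 75), (8, 16), (12, 49), (14, 1), (20, 31)]

Answer: v4 73
v5 83
v6 75
v8 16
v12 49
v14 1
v20 31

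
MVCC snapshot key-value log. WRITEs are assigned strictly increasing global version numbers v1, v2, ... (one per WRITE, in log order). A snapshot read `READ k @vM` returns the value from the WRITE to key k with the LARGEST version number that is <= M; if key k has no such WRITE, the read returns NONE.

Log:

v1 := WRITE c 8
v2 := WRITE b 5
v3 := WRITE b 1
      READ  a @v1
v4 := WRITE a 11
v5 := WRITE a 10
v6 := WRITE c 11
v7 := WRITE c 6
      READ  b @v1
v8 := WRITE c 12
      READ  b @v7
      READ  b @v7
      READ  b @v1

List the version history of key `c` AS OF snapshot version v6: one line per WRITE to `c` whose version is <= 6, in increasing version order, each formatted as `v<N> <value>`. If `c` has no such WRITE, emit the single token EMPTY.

Scan writes for key=c with version <= 6:
  v1 WRITE c 8 -> keep
  v2 WRITE b 5 -> skip
  v3 WRITE b 1 -> skip
  v4 WRITE a 11 -> skip
  v5 WRITE a 10 -> skip
  v6 WRITE c 11 -> keep
  v7 WRITE c 6 -> drop (> snap)
  v8 WRITE c 12 -> drop (> snap)
Collected: [(1, 8), (6, 11)]

Answer: v1 8
v6 11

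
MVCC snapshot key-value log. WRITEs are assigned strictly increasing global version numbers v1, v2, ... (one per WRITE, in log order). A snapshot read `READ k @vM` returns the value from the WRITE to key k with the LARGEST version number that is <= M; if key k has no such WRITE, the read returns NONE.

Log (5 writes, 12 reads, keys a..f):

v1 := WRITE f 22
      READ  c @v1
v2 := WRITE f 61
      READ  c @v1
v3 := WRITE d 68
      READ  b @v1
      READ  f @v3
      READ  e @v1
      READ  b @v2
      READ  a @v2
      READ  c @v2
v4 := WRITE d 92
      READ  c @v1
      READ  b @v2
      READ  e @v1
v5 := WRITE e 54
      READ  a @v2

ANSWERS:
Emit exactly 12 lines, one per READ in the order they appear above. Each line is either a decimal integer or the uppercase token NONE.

Answer: NONE
NONE
NONE
61
NONE
NONE
NONE
NONE
NONE
NONE
NONE
NONE

Derivation:
v1: WRITE f=22  (f history now [(1, 22)])
READ c @v1: history=[] -> no version <= 1 -> NONE
v2: WRITE f=61  (f history now [(1, 22), (2, 61)])
READ c @v1: history=[] -> no version <= 1 -> NONE
v3: WRITE d=68  (d history now [(3, 68)])
READ b @v1: history=[] -> no version <= 1 -> NONE
READ f @v3: history=[(1, 22), (2, 61)] -> pick v2 -> 61
READ e @v1: history=[] -> no version <= 1 -> NONE
READ b @v2: history=[] -> no version <= 2 -> NONE
READ a @v2: history=[] -> no version <= 2 -> NONE
READ c @v2: history=[] -> no version <= 2 -> NONE
v4: WRITE d=92  (d history now [(3, 68), (4, 92)])
READ c @v1: history=[] -> no version <= 1 -> NONE
READ b @v2: history=[] -> no version <= 2 -> NONE
READ e @v1: history=[] -> no version <= 1 -> NONE
v5: WRITE e=54  (e history now [(5, 54)])
READ a @v2: history=[] -> no version <= 2 -> NONE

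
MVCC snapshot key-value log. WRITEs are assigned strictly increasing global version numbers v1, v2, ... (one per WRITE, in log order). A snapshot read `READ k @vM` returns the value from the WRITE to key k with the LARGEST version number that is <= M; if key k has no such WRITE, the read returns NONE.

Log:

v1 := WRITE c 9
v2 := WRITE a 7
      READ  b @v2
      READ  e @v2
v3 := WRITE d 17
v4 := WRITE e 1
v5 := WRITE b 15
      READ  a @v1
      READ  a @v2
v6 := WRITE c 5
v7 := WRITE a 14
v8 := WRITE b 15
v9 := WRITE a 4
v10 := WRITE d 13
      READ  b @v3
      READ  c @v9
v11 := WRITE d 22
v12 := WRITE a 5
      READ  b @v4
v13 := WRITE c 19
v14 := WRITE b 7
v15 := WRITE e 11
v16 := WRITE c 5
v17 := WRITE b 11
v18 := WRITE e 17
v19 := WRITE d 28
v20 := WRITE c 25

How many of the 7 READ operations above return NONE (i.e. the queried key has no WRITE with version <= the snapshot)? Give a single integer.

Answer: 5

Derivation:
v1: WRITE c=9  (c history now [(1, 9)])
v2: WRITE a=7  (a history now [(2, 7)])
READ b @v2: history=[] -> no version <= 2 -> NONE
READ e @v2: history=[] -> no version <= 2 -> NONE
v3: WRITE d=17  (d history now [(3, 17)])
v4: WRITE e=1  (e history now [(4, 1)])
v5: WRITE b=15  (b history now [(5, 15)])
READ a @v1: history=[(2, 7)] -> no version <= 1 -> NONE
READ a @v2: history=[(2, 7)] -> pick v2 -> 7
v6: WRITE c=5  (c history now [(1, 9), (6, 5)])
v7: WRITE a=14  (a history now [(2, 7), (7, 14)])
v8: WRITE b=15  (b history now [(5, 15), (8, 15)])
v9: WRITE a=4  (a history now [(2, 7), (7, 14), (9, 4)])
v10: WRITE d=13  (d history now [(3, 17), (10, 13)])
READ b @v3: history=[(5, 15), (8, 15)] -> no version <= 3 -> NONE
READ c @v9: history=[(1, 9), (6, 5)] -> pick v6 -> 5
v11: WRITE d=22  (d history now [(3, 17), (10, 13), (11, 22)])
v12: WRITE a=5  (a history now [(2, 7), (7, 14), (9, 4), (12, 5)])
READ b @v4: history=[(5, 15), (8, 15)] -> no version <= 4 -> NONE
v13: WRITE c=19  (c history now [(1, 9), (6, 5), (13, 19)])
v14: WRITE b=7  (b history now [(5, 15), (8, 15), (14, 7)])
v15: WRITE e=11  (e history now [(4, 1), (15, 11)])
v16: WRITE c=5  (c history now [(1, 9), (6, 5), (13, 19), (16, 5)])
v17: WRITE b=11  (b history now [(5, 15), (8, 15), (14, 7), (17, 11)])
v18: WRITE e=17  (e history now [(4, 1), (15, 11), (18, 17)])
v19: WRITE d=28  (d history now [(3, 17), (10, 13), (11, 22), (19, 28)])
v20: WRITE c=25  (c history now [(1, 9), (6, 5), (13, 19), (16, 5), (20, 25)])
Read results in order: ['NONE', 'NONE', 'NONE', '7', 'NONE', '5', 'NONE']
NONE count = 5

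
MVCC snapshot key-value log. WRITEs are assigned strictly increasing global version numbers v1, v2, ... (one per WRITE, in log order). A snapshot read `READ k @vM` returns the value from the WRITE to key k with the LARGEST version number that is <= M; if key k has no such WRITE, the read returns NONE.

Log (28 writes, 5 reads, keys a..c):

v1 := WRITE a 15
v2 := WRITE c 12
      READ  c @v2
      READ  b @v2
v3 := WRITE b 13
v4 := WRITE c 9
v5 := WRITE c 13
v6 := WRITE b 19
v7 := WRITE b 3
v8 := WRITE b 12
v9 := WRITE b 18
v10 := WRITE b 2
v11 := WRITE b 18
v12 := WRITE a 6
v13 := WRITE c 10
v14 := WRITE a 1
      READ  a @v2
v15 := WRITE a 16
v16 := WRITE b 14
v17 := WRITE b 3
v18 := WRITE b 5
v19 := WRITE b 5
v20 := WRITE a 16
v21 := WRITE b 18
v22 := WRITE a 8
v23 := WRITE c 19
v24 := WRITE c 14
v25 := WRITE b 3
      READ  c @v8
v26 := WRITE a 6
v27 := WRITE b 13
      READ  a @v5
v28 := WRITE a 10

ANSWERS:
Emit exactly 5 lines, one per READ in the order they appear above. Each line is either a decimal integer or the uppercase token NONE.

v1: WRITE a=15  (a history now [(1, 15)])
v2: WRITE c=12  (c history now [(2, 12)])
READ c @v2: history=[(2, 12)] -> pick v2 -> 12
READ b @v2: history=[] -> no version <= 2 -> NONE
v3: WRITE b=13  (b history now [(3, 13)])
v4: WRITE c=9  (c history now [(2, 12), (4, 9)])
v5: WRITE c=13  (c history now [(2, 12), (4, 9), (5, 13)])
v6: WRITE b=19  (b history now [(3, 13), (6, 19)])
v7: WRITE b=3  (b history now [(3, 13), (6, 19), (7, 3)])
v8: WRITE b=12  (b history now [(3, 13), (6, 19), (7, 3), (8, 12)])
v9: WRITE b=18  (b history now [(3, 13), (6, 19), (7, 3), (8, 12), (9, 18)])
v10: WRITE b=2  (b history now [(3, 13), (6, 19), (7, 3), (8, 12), (9, 18), (10, 2)])
v11: WRITE b=18  (b history now [(3, 13), (6, 19), (7, 3), (8, 12), (9, 18), (10, 2), (11, 18)])
v12: WRITE a=6  (a history now [(1, 15), (12, 6)])
v13: WRITE c=10  (c history now [(2, 12), (4, 9), (5, 13), (13, 10)])
v14: WRITE a=1  (a history now [(1, 15), (12, 6), (14, 1)])
READ a @v2: history=[(1, 15), (12, 6), (14, 1)] -> pick v1 -> 15
v15: WRITE a=16  (a history now [(1, 15), (12, 6), (14, 1), (15, 16)])
v16: WRITE b=14  (b history now [(3, 13), (6, 19), (7, 3), (8, 12), (9, 18), (10, 2), (11, 18), (16, 14)])
v17: WRITE b=3  (b history now [(3, 13), (6, 19), (7, 3), (8, 12), (9, 18), (10, 2), (11, 18), (16, 14), (17, 3)])
v18: WRITE b=5  (b history now [(3, 13), (6, 19), (7, 3), (8, 12), (9, 18), (10, 2), (11, 18), (16, 14), (17, 3), (18, 5)])
v19: WRITE b=5  (b history now [(3, 13), (6, 19), (7, 3), (8, 12), (9, 18), (10, 2), (11, 18), (16, 14), (17, 3), (18, 5), (19, 5)])
v20: WRITE a=16  (a history now [(1, 15), (12, 6), (14, 1), (15, 16), (20, 16)])
v21: WRITE b=18  (b history now [(3, 13), (6, 19), (7, 3), (8, 12), (9, 18), (10, 2), (11, 18), (16, 14), (17, 3), (18, 5), (19, 5), (21, 18)])
v22: WRITE a=8  (a history now [(1, 15), (12, 6), (14, 1), (15, 16), (20, 16), (22, 8)])
v23: WRITE c=19  (c history now [(2, 12), (4, 9), (5, 13), (13, 10), (23, 19)])
v24: WRITE c=14  (c history now [(2, 12), (4, 9), (5, 13), (13, 10), (23, 19), (24, 14)])
v25: WRITE b=3  (b history now [(3, 13), (6, 19), (7, 3), (8, 12), (9, 18), (10, 2), (11, 18), (16, 14), (17, 3), (18, 5), (19, 5), (21, 18), (25, 3)])
READ c @v8: history=[(2, 12), (4, 9), (5, 13), (13, 10), (23, 19), (24, 14)] -> pick v5 -> 13
v26: WRITE a=6  (a history now [(1, 15), (12, 6), (14, 1), (15, 16), (20, 16), (22, 8), (26, 6)])
v27: WRITE b=13  (b history now [(3, 13), (6, 19), (7, 3), (8, 12), (9, 18), (10, 2), (11, 18), (16, 14), (17, 3), (18, 5), (19, 5), (21, 18), (25, 3), (27, 13)])
READ a @v5: history=[(1, 15), (12, 6), (14, 1), (15, 16), (20, 16), (22, 8), (26, 6)] -> pick v1 -> 15
v28: WRITE a=10  (a history now [(1, 15), (12, 6), (14, 1), (15, 16), (20, 16), (22, 8), (26, 6), (28, 10)])

Answer: 12
NONE
15
13
15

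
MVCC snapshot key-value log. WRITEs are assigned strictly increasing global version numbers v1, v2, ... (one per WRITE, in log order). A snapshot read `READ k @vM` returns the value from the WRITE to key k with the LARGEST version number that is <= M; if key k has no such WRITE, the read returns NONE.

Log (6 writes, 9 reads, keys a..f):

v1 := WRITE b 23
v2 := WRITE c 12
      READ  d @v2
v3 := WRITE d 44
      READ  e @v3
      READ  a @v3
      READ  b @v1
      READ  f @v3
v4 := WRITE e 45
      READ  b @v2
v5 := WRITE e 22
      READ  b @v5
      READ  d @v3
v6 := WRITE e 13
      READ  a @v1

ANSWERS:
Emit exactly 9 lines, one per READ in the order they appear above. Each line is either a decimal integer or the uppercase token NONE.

Answer: NONE
NONE
NONE
23
NONE
23
23
44
NONE

Derivation:
v1: WRITE b=23  (b history now [(1, 23)])
v2: WRITE c=12  (c history now [(2, 12)])
READ d @v2: history=[] -> no version <= 2 -> NONE
v3: WRITE d=44  (d history now [(3, 44)])
READ e @v3: history=[] -> no version <= 3 -> NONE
READ a @v3: history=[] -> no version <= 3 -> NONE
READ b @v1: history=[(1, 23)] -> pick v1 -> 23
READ f @v3: history=[] -> no version <= 3 -> NONE
v4: WRITE e=45  (e history now [(4, 45)])
READ b @v2: history=[(1, 23)] -> pick v1 -> 23
v5: WRITE e=22  (e history now [(4, 45), (5, 22)])
READ b @v5: history=[(1, 23)] -> pick v1 -> 23
READ d @v3: history=[(3, 44)] -> pick v3 -> 44
v6: WRITE e=13  (e history now [(4, 45), (5, 22), (6, 13)])
READ a @v1: history=[] -> no version <= 1 -> NONE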